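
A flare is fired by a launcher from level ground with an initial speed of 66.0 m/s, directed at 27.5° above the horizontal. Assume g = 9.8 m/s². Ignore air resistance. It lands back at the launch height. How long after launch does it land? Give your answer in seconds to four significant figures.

6.219 s

Components: vₓ = 66.00 cos 27.5° = 58.54 m/s, v_y0 = 66.00 sin 27.5° = 30.48 m/s.
Time of flight on level ground: T = 2 v_y0 / g = 2 × 30.48 / 9.80 = 6.219 s.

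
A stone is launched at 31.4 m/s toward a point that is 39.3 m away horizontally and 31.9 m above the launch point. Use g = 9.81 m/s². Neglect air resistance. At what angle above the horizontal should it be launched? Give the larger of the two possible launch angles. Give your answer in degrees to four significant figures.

75.01°

Trajectory: y = x tanθ − g x² (1 + tan²θ)/(2v₀²). With x = 39.3, y = 31.9, v₀ = 31.4, g = 9.81:
7.684 tan²θ − 39.3 tanθ + (39.58) = 0.
tanθ = [39.3 ± √(39.3² − 4 × 7.684 × (39.58))] / (2 × 7.684) = (39.3 ± 18.11) / 15.37, giving tanθ = 1.379 or 3.736.
θ = 54.05° or 75.01°; the larger is 75.01°.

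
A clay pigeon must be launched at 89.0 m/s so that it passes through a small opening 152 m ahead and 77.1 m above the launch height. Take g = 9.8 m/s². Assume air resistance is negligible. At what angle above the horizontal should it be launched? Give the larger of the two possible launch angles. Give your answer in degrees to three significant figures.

84.3°

Trajectory: y = x tanθ − g x² (1 + tan²θ)/(2v₀²). With x = 152, y = 77.1, v₀ = 89.0, g = 9.80:
14.29 tan²θ − 152 tanθ + (91.39) = 0.
tanθ = [152 ± √(152² − 4 × 14.29 × (91.39))] / (2 × 14.29) = (152 ± 133.7) / 28.58, giving tanθ = 0.6397 or 9.995.
θ = 32.61° or 84.29°; the larger is 84.29°.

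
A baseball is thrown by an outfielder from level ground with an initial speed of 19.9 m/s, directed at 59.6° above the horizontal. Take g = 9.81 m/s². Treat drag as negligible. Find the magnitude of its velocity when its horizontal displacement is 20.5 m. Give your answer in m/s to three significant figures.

10.5 m/s

Resolve: vₓ = 19.90 cos 59.6° = 10.07 m/s and v_y0 = 19.90 sin 59.6° = 17.16 m/s.
Time to reach x = 20.5 m: t = x/vₓ = 20.5/10.07 = 2.036 s.
Vertical velocity there: v_y = v_y0 − g t = 17.16 − 9.81 × 2.036 = −2.807 m/s.
Speed: √(vₓ² + v_y²) = √(10.07² + 2.807²) = 10.45 m/s.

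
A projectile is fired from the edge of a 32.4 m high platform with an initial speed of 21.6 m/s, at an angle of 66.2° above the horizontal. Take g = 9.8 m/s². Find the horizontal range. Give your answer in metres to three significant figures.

vₓ = 21.60 cos 66.2° = 8.717 m/s; v_y0 = 21.60 sin 66.2° = 19.76 m/s.
The projectile lands when y = 32.4 + (19.76) t − ½·9.80·t² = 0. Positive root: t = (19.76 + √(19.76² + 2·9.80·32.4)) / 9.80 = (19.76 + 32.03) / 9.80 = 5.285 s.
Horizontal distance: R = vₓ t = 8.717 × 5.285 = 46.06 m.

46.1 m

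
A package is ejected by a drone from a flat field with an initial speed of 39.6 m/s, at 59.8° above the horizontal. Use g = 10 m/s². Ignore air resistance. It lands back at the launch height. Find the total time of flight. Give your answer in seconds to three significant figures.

Resolve: vₓ = 39.60 cos 59.8° = 19.92 m/s and v_y0 = 39.60 sin 59.8° = 34.23 m/s.
Landing at launch height ⇒ T = 2 v_y0 / g = 2 × 34.23 / 10.0 = 6.845 s.

6.85 s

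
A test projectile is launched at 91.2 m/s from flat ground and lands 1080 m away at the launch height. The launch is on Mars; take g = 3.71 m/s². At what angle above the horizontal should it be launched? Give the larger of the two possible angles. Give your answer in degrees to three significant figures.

75.6°

R = v₀² sin 2θ / g gives sin 2θ = gR/v₀² = 3.71·1080/91.2² = 0.4817.
2θ = 28.80° or 180° − 28.80° = 151.2°, so θ = 14.40° or 75.60°.
The larger angle is 75.60°.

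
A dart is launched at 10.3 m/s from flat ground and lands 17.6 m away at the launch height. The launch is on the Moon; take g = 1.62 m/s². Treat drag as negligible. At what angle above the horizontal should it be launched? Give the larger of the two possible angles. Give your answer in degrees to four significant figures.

From R = (v₀²/g) sin 2θ: sin 2θ = 1.62 × 17.6 / 106.09 = 0.2688.
2θ = 15.59° or 180° − 15.59° = 164.4°, so θ = 7.795° or 82.20°.
The larger angle is 82.20°.

82.20°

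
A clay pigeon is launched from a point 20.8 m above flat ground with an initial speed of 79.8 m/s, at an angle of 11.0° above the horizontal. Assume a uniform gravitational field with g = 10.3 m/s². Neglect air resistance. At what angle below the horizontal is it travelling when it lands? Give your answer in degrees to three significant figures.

18.2°

Horizontal component vₓ = 79.80 cos 11.0° = 78.33 m/s; vertical v_y0 = 79.80 sin 11.0° = 15.23 m/s.
The projectile lands when y = 20.8 + (15.23) t − ½·10.3·t² = 0. Positive root: t = (15.23 + √(15.23² + 2·10.3·20.8)) / 10.3 = (15.23 + 25.70) / 10.3 = 3.973 s.
At impact: v_y = v_y0 − g t = −25.70 m/s; vₓ = 78.33 m/s.
Angle below horizontal: arctan(|v_y|/vₓ) = arctan(25.70/78.33) = 18.16°.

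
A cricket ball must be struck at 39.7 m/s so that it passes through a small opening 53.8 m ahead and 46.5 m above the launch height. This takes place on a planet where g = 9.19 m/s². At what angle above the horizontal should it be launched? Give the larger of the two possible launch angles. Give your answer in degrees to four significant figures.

78.90°

Trajectory: y = x tanθ − g x² (1 + tan²θ)/(2v₀²). With x = 53.8, y = 46.5, v₀ = 39.7, g = 9.19:
8.439 tan²θ − 53.8 tanθ + (54.94) = 0.
tanθ = [53.8 ± √(53.8² − 4 × 8.439 × (54.94))] / (2 × 8.439) = (53.8 ± 32.25) / 16.88, giving tanθ = 1.277 or 5.099.
θ = 51.93° or 78.90°; the larger is 78.90°.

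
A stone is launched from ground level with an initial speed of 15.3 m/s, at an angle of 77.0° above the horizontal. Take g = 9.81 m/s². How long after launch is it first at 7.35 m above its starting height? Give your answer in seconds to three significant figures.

0.619 s

Resolve: vₓ = 15.30 cos 77.0° = 3.442 m/s and v_y0 = 15.30 sin 77.0° = 14.91 m/s.
Require v_y0 t − ½ g t² = 7.35, i.e. 4.905 t² − 14.91 t + 7.35 = 0.
Quadratic formula: t = (14.91 ± √78.037) / 9.81 = (14.91 ± 8.834) / 9.81 → t = 0.6192 s or 2.420 s.
The first (ascending) time is 0.6192 s.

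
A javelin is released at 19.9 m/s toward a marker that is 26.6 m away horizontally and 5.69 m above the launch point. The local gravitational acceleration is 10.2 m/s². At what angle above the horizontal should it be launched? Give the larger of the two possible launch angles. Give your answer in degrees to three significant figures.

Trajectory: y = x tanθ − g x² (1 + tan²θ)/(2v₀²). With x = 26.6, y = 5.69, v₀ = 19.9, g = 10.2:
9.112 tan²θ − 26.6 tanθ + (14.80) = 0.
tanθ = [26.6 ± √(26.6² − 4 × 9.112 × (14.80))] / (2 × 9.112) = (26.6 ± 12.96) / 18.22, giving tanθ = 0.7483 or 2.171.
θ = 36.81° or 65.27°; the larger is 65.27°.

65.3°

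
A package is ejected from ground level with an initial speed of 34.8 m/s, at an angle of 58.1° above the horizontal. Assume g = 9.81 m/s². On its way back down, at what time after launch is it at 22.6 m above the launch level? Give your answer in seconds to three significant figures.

Components: vₓ = 34.80 cos 58.1° = 18.39 m/s, v_y0 = 34.80 sin 58.1° = 29.54 m/s.
Height y(t) = 29.54 t − 4.905 t² = 22.6 gives 4.905 t² − 29.54 t + 22.6 = 0.
t = [29.54 ± √(29.54² − 2·9.81·22.6)] / 9.81 = (29.54 ± 20.72) / 9.81, so t = 0.8992 s or t = 5.124 s.
The descending-branch root is 5.124 s.

5.12 s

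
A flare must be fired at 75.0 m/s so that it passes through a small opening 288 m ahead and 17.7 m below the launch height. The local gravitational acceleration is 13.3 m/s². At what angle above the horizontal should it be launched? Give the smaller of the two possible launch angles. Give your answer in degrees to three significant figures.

Trajectory: y = x tanθ − g x² (1 + tan²θ)/(2v₀²). With x = 288, y = −17.7, v₀ = 75.0, g = 13.3:
98.06 tan²θ − 288 tanθ + (80.36) = 0.
tanθ = [288 ± √(288² − 4 × 98.06 × (80.36))] / (2 × 98.06) = (288 ± 226.8) / 196.1, giving tanθ = 0.3122 or 2.625.
θ = 17.34° or 69.14°; the smaller is 17.34°.

17.3°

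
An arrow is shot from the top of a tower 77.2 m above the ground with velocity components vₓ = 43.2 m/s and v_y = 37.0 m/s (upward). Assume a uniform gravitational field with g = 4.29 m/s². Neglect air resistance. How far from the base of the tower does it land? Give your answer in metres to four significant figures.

The projectile lands when y = 77.2 + (37.00) t − ½·4.29·t² = 0. Positive root: t = (37.00 + √(37.00² + 2·4.29·77.2)) / 4.29 = (37.00 + 45.07) / 4.29 = 19.13 s.
Horizontal distance: R = vₓ t = 43.20 × 19.13 = 826.4 m.

826.4 m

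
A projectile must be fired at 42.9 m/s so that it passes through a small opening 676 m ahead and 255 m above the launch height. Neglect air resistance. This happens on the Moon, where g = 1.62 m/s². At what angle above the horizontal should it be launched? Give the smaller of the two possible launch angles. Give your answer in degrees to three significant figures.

43.1°

Trajectory: y = x tanθ − g x² (1 + tan²θ)/(2v₀²). With x = 676, y = 255, v₀ = 42.9, g = 1.62:
201.1 tan²θ − 676 tanθ + (456.1) = 0.
tanθ = [676 ± √(676² − 4 × 201.1 × (456.1))] / (2 × 201.1) = (676 ± 300.0) / 402.2, giving tanθ = 0.9346 or 2.426.
θ = 43.07° or 67.60°; the smaller is 43.07°.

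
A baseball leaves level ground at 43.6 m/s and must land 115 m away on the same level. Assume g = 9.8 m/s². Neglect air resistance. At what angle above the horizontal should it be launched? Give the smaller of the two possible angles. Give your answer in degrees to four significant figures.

From R = (v₀²/g) sin 2θ: sin 2θ = 9.80 × 115 / 1901.0 = 0.5929.
2θ = 36.36° or 180° − 36.36° = 143.6°, so θ = 18.18° or 71.82°.
The smaller angle is 18.18°.

18.18°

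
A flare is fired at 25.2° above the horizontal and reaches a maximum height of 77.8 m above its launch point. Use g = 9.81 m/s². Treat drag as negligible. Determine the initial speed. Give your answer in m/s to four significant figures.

At the peak v_y = 0, so v_y0 = √(2gH) = √(2 × 9.81 × 77.8) = 39.07 m/s.
v_y0 = v₀ sin θ ⇒ v₀ = 39.07 / sin 25.2° = 91.76 m/s.

91.76 m/s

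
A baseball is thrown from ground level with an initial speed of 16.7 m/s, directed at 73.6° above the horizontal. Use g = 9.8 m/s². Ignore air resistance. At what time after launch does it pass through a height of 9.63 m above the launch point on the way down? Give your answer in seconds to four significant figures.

2.476 s

Horizontal component vₓ = 16.70 cos 73.6° = 4.715 m/s; vertical v_y0 = 16.70 sin 73.6° = 16.02 m/s.
Set y = v_y0 t − ½ g t² = 9.63: 4.900 t² − 16.02 t + 9.63 = 0.
t = [16.02 ± √(16.02² − 2·9.80·9.63)] / 9.80 = (16.02 ± 8.241) / 9.80, so t = 0.7939 s or t = 2.476 s.
The descending-branch root is 2.476 s.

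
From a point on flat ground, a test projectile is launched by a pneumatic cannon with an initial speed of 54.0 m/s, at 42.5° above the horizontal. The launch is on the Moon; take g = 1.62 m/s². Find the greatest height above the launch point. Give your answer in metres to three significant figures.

411 m

Components: vₓ = 54.00 cos 42.5° = 39.81 m/s, v_y0 = 54.00 sin 42.5° = 36.48 m/s.
Maximum height: H = v_y0² / (2g) = 36.48² / (2 × 1.62) = 410.8 m.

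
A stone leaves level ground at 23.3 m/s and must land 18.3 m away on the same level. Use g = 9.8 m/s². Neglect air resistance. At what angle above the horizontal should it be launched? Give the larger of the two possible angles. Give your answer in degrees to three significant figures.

80.4°

R = v₀² sin 2θ / g gives sin 2θ = gR/v₀² = 9.80·18.3/23.3² = 0.3303.
2θ = 19.29° or 180° − 19.29° = 160.7°, so θ = 9.645° or 80.36°.
The larger angle is 80.36°.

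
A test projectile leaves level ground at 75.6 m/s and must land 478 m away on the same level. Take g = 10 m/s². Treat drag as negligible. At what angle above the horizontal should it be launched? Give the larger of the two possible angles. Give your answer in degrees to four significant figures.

R = v₀² sin 2θ / g gives sin 2θ = gR/v₀² = 10.0·478/75.6² = 0.8363.
2θ = 56.76° or 180° − 56.76° = 123.2°, so θ = 28.38° or 61.62°.
The larger angle is 61.62°.

61.62°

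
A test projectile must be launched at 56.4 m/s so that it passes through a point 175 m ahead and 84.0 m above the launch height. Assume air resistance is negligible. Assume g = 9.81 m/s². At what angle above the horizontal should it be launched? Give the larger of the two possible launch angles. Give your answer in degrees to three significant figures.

69.4°

Trajectory: y = x tanθ − g x² (1 + tan²θ)/(2v₀²). With x = 175, y = 84.0, v₀ = 56.4, g = 9.81:
47.22 tan²θ − 175 tanθ + (131.2) = 0.
tanθ = [175 ± √(175² − 4 × 47.22 × (131.2))] / (2 × 47.22) = (175 ± 76.41) / 94.45, giving tanθ = 1.044 or 2.662.
θ = 46.23° or 69.41°; the larger is 69.41°.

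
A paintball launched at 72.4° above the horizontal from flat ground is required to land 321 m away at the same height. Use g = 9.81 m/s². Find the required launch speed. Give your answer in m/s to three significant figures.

On level ground R = v₀² sin 2θ / g ⇒ v₀ = √(gR / sin 2θ).
v₀ = √(9.81 × 321 / sin 144.8°) = √(3149 / 0.5764) = √5462.9 = 73.91 m/s.

73.9 m/s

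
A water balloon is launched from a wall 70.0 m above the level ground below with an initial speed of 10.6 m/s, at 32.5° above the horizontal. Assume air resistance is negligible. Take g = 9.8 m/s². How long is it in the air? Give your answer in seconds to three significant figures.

4.41 s

Components: vₓ = 10.60 cos 32.5° = 8.940 m/s, v_y0 = 10.60 sin 32.5° = 5.695 m/s.
The projectile lands when y = 70.0 + (5.695) t − ½·9.80·t² = 0. Positive root: t = (5.695 + √(5.695² + 2·9.80·70.0)) / 9.80 = (5.695 + 37.48) / 9.80 = 4.405 s.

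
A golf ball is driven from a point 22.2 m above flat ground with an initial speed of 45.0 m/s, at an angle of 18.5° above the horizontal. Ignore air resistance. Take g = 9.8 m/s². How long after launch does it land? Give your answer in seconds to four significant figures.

4.036 s

Components: vₓ = 45.00 cos 18.5° = 42.67 m/s, v_y0 = 45.00 sin 18.5° = 14.28 m/s.
The projectile lands when y = 22.2 + (14.28) t − ½·9.80·t² = 0. Positive root: t = (14.28 + √(14.28² + 2·9.80·22.2)) / 9.80 = (14.28 + 25.28) / 9.80 = 4.036 s.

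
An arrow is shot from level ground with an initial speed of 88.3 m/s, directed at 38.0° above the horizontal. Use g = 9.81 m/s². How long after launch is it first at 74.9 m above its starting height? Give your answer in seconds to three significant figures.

Components: vₓ = 88.30 cos 38.0° = 69.58 m/s, v_y0 = 88.30 sin 38.0° = 54.36 m/s.
Set y = v_y0 t − ½ g t² = 74.9: 4.905 t² − 54.36 t + 74.9 = 0.
Quadratic formula: t = (54.36 ± √1485.8) / 9.81 = (54.36 ± 38.55) / 9.81 → t = 1.612 s or 9.471 s.
The first (ascending) time is 1.612 s.

1.61 s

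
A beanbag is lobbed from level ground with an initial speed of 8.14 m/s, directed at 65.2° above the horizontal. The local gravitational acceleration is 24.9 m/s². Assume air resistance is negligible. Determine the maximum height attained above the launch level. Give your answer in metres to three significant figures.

Components: vₓ = 8.140 cos 65.2° = 3.414 m/s, v_y0 = 8.140 sin 65.2° = 7.389 m/s.
Peak height H = v_y0² / (2g) = 54.602 / 49.80 = 1.096 m.

1.10 m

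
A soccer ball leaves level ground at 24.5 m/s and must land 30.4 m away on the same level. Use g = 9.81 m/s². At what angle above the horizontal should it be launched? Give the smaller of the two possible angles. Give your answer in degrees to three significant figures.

14.9°

From R = (v₀²/g) sin 2θ: sin 2θ = 9.81 × 30.4 / 600.25 = 0.4968.
2θ = 29.79° or 180° − 29.79° = 150.2°, so θ = 14.90° or 75.10°.
The smaller angle is 14.90°.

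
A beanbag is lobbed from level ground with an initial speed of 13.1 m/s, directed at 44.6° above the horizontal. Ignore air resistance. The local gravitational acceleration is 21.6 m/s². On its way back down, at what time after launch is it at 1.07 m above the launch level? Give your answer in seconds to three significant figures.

0.713 s

Components: vₓ = 13.10 cos 44.6° = 9.328 m/s, v_y0 = 13.10 sin 44.6° = 9.198 m/s.
Require v_y0 t − ½ g t² = 1.07, i.e. 10.80 t² − 9.198 t + 1.07 = 0.
t = [9.198 ± √(9.198² − 2·21.6·1.07)] / 21.6 = (9.198 ± 6.195) / 21.6, so t = 0.1390 s or t = 0.7127 s.
The descending-branch root is 0.7127 s.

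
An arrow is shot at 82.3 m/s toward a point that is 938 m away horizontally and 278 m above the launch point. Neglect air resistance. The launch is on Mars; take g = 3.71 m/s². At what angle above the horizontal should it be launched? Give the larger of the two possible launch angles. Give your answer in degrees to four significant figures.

72.77°

Trajectory: y = x tanθ − g x² (1 + tan²θ)/(2v₀²). With x = 938, y = 278, v₀ = 82.3, g = 3.71:
241.0 tan²θ − 938 tanθ + (519.0) = 0.
tanθ = [938 ± √(938² − 4 × 241.0 × (519.0))] / (2 × 241.0) = (938 ± 616.2) / 481.9, giving tanθ = 0.6678 or 3.225.
θ = 33.74° or 72.77°; the larger is 72.77°.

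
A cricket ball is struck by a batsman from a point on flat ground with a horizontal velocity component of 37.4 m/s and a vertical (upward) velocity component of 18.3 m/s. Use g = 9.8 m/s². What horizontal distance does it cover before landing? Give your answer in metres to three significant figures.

Time aloft: T = 2 v_y0 / g = 2 × 18.30 / 9.80 = 3.735 s.
Horizontal distance R = vₓ T = 37.40 × 3.735 = 139.7 m.

140 m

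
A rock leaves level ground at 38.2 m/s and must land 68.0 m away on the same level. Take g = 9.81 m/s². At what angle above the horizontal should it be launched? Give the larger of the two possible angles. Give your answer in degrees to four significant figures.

From R = (v₀²/g) sin 2θ: sin 2θ = 9.81 × 68.0 / 1459.2 = 0.4571.
2θ = 27.20° or 180° − 27.20° = 152.8°, so θ = 13.60° or 76.40°.
The larger angle is 76.40°.

76.40°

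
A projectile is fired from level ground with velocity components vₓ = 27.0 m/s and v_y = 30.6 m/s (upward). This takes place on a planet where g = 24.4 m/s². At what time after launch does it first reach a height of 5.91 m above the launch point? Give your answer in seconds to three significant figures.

Require v_y0 t − ½ g t² = 5.91, i.e. 12.20 t² − 30.60 t + 5.91 = 0.
t = [30.60 ± √(30.60² − 2·24.4·5.91)] / 24.4 = (30.60 ± 25.45) / 24.4, so t = 0.2109 s or t = 2.297 s.
The first (ascending) time is 0.2109 s.

0.211 s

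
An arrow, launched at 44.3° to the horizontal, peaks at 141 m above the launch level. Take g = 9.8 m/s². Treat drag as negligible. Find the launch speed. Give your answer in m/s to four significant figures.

At the peak v_y = 0, so v_y0 = √(2gH) = √(2 × 9.80 × 141) = 52.57 m/s.
v_y0 = v₀ sin θ ⇒ v₀ = 52.57 / sin 44.3° = 75.27 m/s.

75.27 m/s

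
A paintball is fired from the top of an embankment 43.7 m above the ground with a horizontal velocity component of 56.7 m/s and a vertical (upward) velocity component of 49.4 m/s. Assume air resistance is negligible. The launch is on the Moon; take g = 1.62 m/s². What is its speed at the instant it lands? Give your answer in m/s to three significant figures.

The projectile lands when y = 43.7 + (49.40) t − ½·1.62·t² = 0. Positive root: t = (49.40 + √(49.40² + 2·1.62·43.7)) / 1.62 = (49.40 + 50.81) / 1.62 = 61.86 s.
Vertical velocity at impact: v_y = v_y0 − g t = 49.40 − 1.62 × 61.86 = −50.81 m/s.
Speed: |v| = √(vₓ² + v_y²) = √(56.70² + 50.81²) = 76.14 m/s.

76.1 m/s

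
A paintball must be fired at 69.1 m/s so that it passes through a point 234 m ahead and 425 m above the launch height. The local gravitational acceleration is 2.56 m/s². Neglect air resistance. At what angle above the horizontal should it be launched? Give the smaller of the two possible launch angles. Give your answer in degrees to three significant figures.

Trajectory: y = x tanθ − g x² (1 + tan²θ)/(2v₀²). With x = 234, y = 425, v₀ = 69.1, g = 2.56:
14.68 tan²θ − 234 tanθ + (439.7) = 0.
tanθ = [234 ± √(234² − 4 × 14.68 × (439.7))] / (2 × 14.68) = (234 ± 170.1) / 29.36, giving tanθ = 2.176 or 13.77.
θ = 65.32° or 85.85°; the smaller is 65.32°.

65.3°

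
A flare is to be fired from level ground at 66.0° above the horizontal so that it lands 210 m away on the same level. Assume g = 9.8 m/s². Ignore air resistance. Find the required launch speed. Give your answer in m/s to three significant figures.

Level-ground range: R = v₀² sin(2θ)/g, so v₀ = √(gR / sin 2θ).
v₀ = √(9.80 × 210 / sin 132.0°) = √(2058 / 0.7431) = √2769.3 = 52.62 m/s.

52.6 m/s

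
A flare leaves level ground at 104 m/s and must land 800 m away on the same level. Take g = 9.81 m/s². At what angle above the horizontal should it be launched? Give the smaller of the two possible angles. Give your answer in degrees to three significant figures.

R = v₀² sin 2θ / g gives sin 2θ = gR/v₀² = 9.81·800/104² = 0.7256.
2θ = 46.52° or 180° − 46.52° = 133.5°, so θ = 23.26° or 66.74°.
The smaller angle is 23.26°.

23.3°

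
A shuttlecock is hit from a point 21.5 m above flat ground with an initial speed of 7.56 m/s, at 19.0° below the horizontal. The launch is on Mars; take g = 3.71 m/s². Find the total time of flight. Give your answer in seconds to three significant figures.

2.81 s

Resolve: vₓ = 7.560 cos 19.0° = 7.148 m/s and v_y0 = −2.461 m/s (downward).
The projectile lands when y = 21.5 + (−2.461) t − ½·3.71·t² = 0. Positive root: t = (−2.461 + √(2.461² + 2·3.71·21.5)) / 3.71 = (−2.461 + 12.87) / 3.71 = 2.805 s.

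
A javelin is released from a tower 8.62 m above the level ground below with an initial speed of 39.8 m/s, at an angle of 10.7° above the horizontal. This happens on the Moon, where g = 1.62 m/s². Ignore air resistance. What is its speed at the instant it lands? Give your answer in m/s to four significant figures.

40.15 m/s

Horizontal component vₓ = 39.80 cos 10.7° = 39.11 m/s; vertical v_y0 = 39.80 sin 10.7° = 7.390 m/s.
The projectile lands when y = 8.62 + (7.390) t − ½·1.62·t² = 0. Positive root: t = (7.390 + √(7.390² + 2·1.62·8.62)) / 1.62 = (7.390 + 9.085) / 1.62 = 10.17 s.
Vertical velocity at impact: v_y = v_y0 − g t = 7.390 − 1.62 × 10.17 = −9.085 m/s.
Speed: |v| = √(vₓ² + v_y²) = √(39.11² + 9.085²) = 40.15 m/s.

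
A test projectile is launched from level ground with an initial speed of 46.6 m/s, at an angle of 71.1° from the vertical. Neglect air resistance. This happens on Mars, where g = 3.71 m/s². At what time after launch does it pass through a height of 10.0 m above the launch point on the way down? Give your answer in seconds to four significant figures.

7.410 s

Horizontal component vₓ = 46.60 sin 71.1° = 44.09 m/s; vertical v_y0 = 46.60 cos 71.1° = 15.09 m/s.
Require v_y0 t − ½ g t² = 10.0, i.e. 1.855 t² − 15.09 t + 10.0 = 0.
t = [15.09 ± √(15.09² − 2·3.71·10.0)] / 3.71 = (15.09 ± 12.40) / 3.71, so t = 0.7275 s or t = 7.410 s.
The descending-branch root is 7.410 s.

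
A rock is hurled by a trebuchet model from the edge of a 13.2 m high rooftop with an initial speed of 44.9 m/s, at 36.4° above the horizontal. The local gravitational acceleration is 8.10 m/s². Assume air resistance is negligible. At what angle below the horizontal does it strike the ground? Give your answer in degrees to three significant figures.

Horizontal component vₓ = 44.90 cos 36.4° = 36.14 m/s; vertical v_y0 = 44.90 sin 36.4° = 26.64 m/s.
The projectile lands when y = 13.2 + (26.64) t − ½·8.10·t² = 0. Positive root: t = (26.64 + √(26.64² + 2·8.10·13.2)) / 8.10 = (26.64 + 30.39) / 8.10 = 7.042 s.
At impact: v_y = v_y0 − g t = −30.39 m/s; vₓ = 36.14 m/s.
Angle below horizontal: arctan(|v_y|/vₓ) = arctan(30.39/36.14) = 40.06°.

40.1°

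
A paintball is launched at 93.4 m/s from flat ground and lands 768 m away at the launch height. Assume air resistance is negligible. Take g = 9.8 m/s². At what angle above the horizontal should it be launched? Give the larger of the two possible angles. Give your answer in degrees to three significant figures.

R = v₀² sin 2θ / g gives sin 2θ = gR/v₀² = 9.80·768/93.4² = 0.8628.
2θ = 59.63° or 180° − 59.63° = 120.4°, so θ = 29.81° or 60.19°.
The larger angle is 60.19°.

60.2°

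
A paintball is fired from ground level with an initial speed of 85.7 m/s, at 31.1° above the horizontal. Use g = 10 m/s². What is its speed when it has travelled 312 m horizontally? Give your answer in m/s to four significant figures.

73.40 m/s

Horizontal component vₓ = 85.70 cos 31.1° = 73.38 m/s; vertical v_y0 = 85.70 sin 31.1° = 44.27 m/s.
x = vₓ t ⇒ t = 312/73.38 = 4.252 s.
Vertical velocity there: v_y = v_y0 − g t = 44.27 − 10.0 × 4.252 = 1.750 m/s.
Speed: √(vₓ² + v_y²) = √(73.38² + 1.750²) = 73.40 m/s.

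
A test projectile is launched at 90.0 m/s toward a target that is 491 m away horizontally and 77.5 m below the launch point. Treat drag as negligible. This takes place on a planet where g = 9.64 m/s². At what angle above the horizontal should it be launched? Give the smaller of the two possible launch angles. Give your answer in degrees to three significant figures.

7.97°

Trajectory: y = x tanθ − g x² (1 + tan²θ)/(2v₀²). With x = 491, y = −77.5, v₀ = 90.0, g = 9.64:
143.5 tan²θ − 491 tanθ + (65.96) = 0.
tanθ = [491 ± √(491² − 4 × 143.5 × (65.96))] / (2 × 143.5) = (491 ± 450.8) / 286.9, giving tanθ = 0.1401 or 3.283.
θ = 7.973° or 73.06°; the smaller is 7.973°.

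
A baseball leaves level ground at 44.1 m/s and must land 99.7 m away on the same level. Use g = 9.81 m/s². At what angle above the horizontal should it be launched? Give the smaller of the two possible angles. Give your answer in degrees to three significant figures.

15.1°

R = v₀² sin 2θ / g gives sin 2θ = gR/v₀² = 9.81·99.7/44.1² = 0.5029.
2θ = 30.19° or 180° − 30.19° = 149.8°, so θ = 15.10° or 74.90°.
The smaller angle is 15.10°.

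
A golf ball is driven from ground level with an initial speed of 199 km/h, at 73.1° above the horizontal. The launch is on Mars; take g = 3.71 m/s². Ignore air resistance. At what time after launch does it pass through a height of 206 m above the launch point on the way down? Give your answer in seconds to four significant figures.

Convert: 199 km/h = 199/3.6 = 55.28 m/s.
Resolve: vₓ = 55.28 cos 73.1° = 16.07 m/s and v_y0 = 55.28 sin 73.1° = 52.89 m/s.
Require v_y0 t − ½ g t² = 206, i.e. 1.855 t² − 52.89 t + 206 = 0.
Quadratic formula: t = (52.89 ± √1268.9) / 3.71 = (52.89 ± 35.62) / 3.71 → t = 4.655 s or 23.86 s.
The descending-branch root is 23.86 s.

23.86 s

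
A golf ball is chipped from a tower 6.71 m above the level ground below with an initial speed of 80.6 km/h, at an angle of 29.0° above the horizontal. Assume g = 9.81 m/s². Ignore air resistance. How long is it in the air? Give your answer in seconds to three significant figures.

2.72 s

Convert: 80.6 km/h = 80.6/3.6 = 22.39 m/s.
vₓ = 22.39 cos 29.0° = 19.58 m/s; v_y0 = 22.39 sin 29.0° = 10.85 m/s.
With up positive and y = 0 at the ground: y(t) = 6.71 + (10.85) t − 4.905 t². Setting y = 0 and taking the positive root: t = [10.85 + √(10.85² + 2·9.81·6.71)] / 9.81 = (10.85 + 15.79) / 9.81 = 2.717 s.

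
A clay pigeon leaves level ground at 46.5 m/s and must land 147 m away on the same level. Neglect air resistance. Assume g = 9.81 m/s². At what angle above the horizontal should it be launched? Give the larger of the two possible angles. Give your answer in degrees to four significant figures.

Level-ground range R = v₀² sin(2θ)/g ⇒ sin(2θ) = gR/v₀² = 9.81 × 147 / 46.5² = 0.6669.
2θ = 41.83° or 180° − 41.83° = 138.2°, so θ = 20.92° or 69.08°.
The larger angle is 69.08°.

69.08°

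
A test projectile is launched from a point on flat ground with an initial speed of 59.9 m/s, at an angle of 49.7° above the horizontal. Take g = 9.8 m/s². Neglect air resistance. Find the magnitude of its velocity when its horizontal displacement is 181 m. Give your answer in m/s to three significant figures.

Components: vₓ = 59.90 cos 49.7° = 38.74 m/s, v_y0 = 59.90 sin 49.7° = 45.68 m/s.
Time to reach x = 181 m: t = x/vₓ = 181/38.74 = 4.672 s.
Vertical velocity there: v_y = v_y0 − g t = 45.68 − 9.80 × 4.672 = −0.1003 m/s.
Speed: √(vₓ² + v_y²) = √(38.74² + 0.1003²) = 38.74 m/s.

38.7 m/s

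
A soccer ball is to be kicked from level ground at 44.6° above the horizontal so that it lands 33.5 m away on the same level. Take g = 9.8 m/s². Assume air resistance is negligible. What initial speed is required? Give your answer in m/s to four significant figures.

18.12 m/s

From R = (v₀² / g) sin 2θ: v₀ = √(gR / sin 2θ).
v₀ = √(9.80 × 33.5 / sin 89.20°) = √(328.3 / 0.9999) = √328.33 = 18.12 m/s.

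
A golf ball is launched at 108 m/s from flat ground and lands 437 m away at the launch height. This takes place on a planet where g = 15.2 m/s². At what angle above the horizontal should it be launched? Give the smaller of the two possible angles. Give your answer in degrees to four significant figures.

17.36°

From R = (v₀²/g) sin 2θ: sin 2θ = 15.2 × 437 / 11664 = 0.5695.
2θ = 34.71° or 180° − 34.71° = 145.3°, so θ = 17.36° or 72.64°.
The smaller angle is 17.36°.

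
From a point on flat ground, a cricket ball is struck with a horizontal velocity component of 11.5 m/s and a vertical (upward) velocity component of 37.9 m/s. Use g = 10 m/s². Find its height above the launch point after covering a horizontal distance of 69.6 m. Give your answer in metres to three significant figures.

At x = 69.6 m, t = x/vₓ = 69.6/11.50 = 6.052 s.
Height: y = v_y0 t − ½ g t² = 37.90 × 6.052 − 5.000 × 6.052² = 229.4 − 183.1 = 46.23 m.

46.2 m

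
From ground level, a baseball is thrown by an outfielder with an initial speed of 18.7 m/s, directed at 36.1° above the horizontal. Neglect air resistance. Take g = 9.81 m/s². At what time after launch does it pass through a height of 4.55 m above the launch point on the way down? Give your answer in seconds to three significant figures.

vₓ = 18.70 cos 36.1° = 15.11 m/s; v_y0 = 18.70 sin 36.1° = 11.02 m/s.
Height y(t) = 11.02 t − 4.905 t² = 4.55 gives 4.905 t² − 11.02 t + 4.55 = 0.
t = [11.02 ± √(11.02² − 2·9.81·4.55)] / 9.81 = (11.02 ± 5.668) / 9.81, so t = 0.5454 s or t = 1.701 s.
The descending-branch root is 1.701 s.

1.70 s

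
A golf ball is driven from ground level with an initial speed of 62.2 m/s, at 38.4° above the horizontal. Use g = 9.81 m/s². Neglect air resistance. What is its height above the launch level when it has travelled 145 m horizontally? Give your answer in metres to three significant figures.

Resolve: vₓ = 62.20 cos 38.4° = 48.75 m/s and v_y0 = 62.20 sin 38.4° = 38.64 m/s.
x = vₓ t ⇒ t = 145/48.75 = 2.975 s.
Height: y = v_y0 t − ½ g t² = 38.64 × 2.975 − 4.905 × 2.975² = 114.9 − 43.40 = 71.52 m.

71.5 m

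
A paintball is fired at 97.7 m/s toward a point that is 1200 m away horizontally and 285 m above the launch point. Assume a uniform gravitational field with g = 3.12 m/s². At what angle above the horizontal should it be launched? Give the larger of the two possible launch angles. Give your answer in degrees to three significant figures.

77.8°

Trajectory: y = x tanθ − g x² (1 + tan²θ)/(2v₀²). With x = 1200, y = 285, v₀ = 97.7, g = 3.12:
235.3 tan²θ − 1200 tanθ + (520.3) = 0.
tanθ = [1200 ± √(1200² − 4 × 235.3 × (520.3))] / (2 × 235.3) = (1200 ± 974.8) / 470.7, giving tanθ = 0.4785 or 4.620.
θ = 25.57° or 77.79°; the larger is 77.79°.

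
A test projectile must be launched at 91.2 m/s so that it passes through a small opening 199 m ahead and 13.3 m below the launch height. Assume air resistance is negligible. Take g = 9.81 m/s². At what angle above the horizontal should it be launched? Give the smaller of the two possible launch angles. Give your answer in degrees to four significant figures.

Trajectory: y = x tanθ − g x² (1 + tan²θ)/(2v₀²). With x = 199, y = −13.3, v₀ = 91.2, g = 9.81:
23.35 tan²θ − 199 tanθ + (10.05) = 0.
tanθ = [199 ± √(199² − 4 × 23.35 × (10.05))] / (2 × 23.35) = (199 ± 196.6) / 46.71, giving tanθ = 0.05082 or 8.470.
θ = 2.910° or 83.27°; the smaller is 2.910°.

2.910°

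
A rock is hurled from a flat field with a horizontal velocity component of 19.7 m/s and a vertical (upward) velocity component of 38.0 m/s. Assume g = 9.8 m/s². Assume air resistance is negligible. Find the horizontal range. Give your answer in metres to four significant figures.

152.8 m

Flight time T = 2 v_y0 / g = 7.755 s.
Horizontal distance R = vₓ T = 19.70 × 7.755 = 152.8 m.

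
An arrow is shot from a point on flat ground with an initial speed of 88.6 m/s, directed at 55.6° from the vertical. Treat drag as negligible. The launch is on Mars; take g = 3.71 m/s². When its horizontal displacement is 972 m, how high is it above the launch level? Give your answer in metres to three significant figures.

vₓ = 88.60 sin 55.6° = 73.11 m/s; v_y0 = 88.60 cos 55.6° = 50.06 m/s.
Time to reach x = 972 m: t = x/vₓ = 972/73.11 = 13.30 s.
Height: y = v_y0 t − ½ g t² = 50.06 × 13.30 − 1.855 × 13.30² = 665.5 − 327.9 = 337.6 m.

338 m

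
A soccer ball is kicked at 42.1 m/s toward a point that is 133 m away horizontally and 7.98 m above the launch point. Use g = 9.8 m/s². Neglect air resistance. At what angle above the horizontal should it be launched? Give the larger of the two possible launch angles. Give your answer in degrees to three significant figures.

65.4°

Trajectory: y = x tanθ − g x² (1 + tan²θ)/(2v₀²). With x = 133, y = 7.98, v₀ = 42.1, g = 9.80:
48.90 tan²θ − 133 tanθ + (56.88) = 0.
tanθ = [133 ± √(133² − 4 × 48.90 × (56.88))] / (2 × 48.90) = (133 ± 81.01) / 97.81, giving tanθ = 0.5316 or 2.188.
θ = 28.00° or 65.44°; the larger is 65.44°.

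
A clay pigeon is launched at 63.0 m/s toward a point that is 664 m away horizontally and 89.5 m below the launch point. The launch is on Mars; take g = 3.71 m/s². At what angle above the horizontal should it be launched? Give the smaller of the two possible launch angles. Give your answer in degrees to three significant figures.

Trajectory: y = x tanθ − g x² (1 + tan²θ)/(2v₀²). With x = 664, y = −89.5, v₀ = 63.0, g = 3.71:
206.1 tan²θ − 664 tanθ + (116.6) = 0.
tanθ = [664 ± √(664² − 4 × 206.1 × (116.6))] / (2 × 206.1) = (664 ± 587.2) / 412.1, giving tanθ = 0.1863 or 3.036.
θ = 10.55° or 71.77°; the smaller is 10.55°.

10.6°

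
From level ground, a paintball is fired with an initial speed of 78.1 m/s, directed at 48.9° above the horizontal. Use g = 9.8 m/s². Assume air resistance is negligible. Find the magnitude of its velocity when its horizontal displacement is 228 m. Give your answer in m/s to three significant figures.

53.6 m/s

vₓ = 78.10 cos 48.9° = 51.34 m/s; v_y0 = 78.10 sin 48.9° = 58.85 m/s.
x = vₓ t ⇒ t = 228/51.34 = 4.441 s.
Vertical velocity there: v_y = v_y0 − g t = 58.85 − 9.80 × 4.441 = 15.33 m/s.
Speed: √(vₓ² + v_y²) = √(51.34² + 15.33²) = 53.58 m/s.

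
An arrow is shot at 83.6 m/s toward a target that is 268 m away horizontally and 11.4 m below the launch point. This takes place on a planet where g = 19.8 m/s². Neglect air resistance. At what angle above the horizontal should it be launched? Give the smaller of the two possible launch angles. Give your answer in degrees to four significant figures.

Trajectory: y = x tanθ − g x² (1 + tan²θ)/(2v₀²). With x = 268, y = −11.4, v₀ = 83.6, g = 19.8:
101.7 tan²θ − 268 tanθ + (90.34) = 0.
tanθ = [268 ± √(268² − 4 × 101.7 × (90.34))] / (2 × 101.7) = (268 ± 187.2) / 203.5, giving tanθ = 0.3969 or 2.237.
θ = 21.65° or 65.92°; the smaller is 21.65°.

21.65°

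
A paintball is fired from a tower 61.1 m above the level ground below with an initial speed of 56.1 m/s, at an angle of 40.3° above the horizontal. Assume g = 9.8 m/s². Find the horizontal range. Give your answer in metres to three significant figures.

377 m

Horizontal component vₓ = 56.10 cos 40.3° = 42.79 m/s; vertical v_y0 = 56.10 sin 40.3° = 36.28 m/s.
With up positive and y = 0 at the ground: y(t) = 61.1 + (36.28) t − 4.900 t². Setting y = 0 and taking the positive root: t = [36.28 + √(36.28² + 2·9.80·61.1)] / 9.80 = (36.28 + 50.14) / 9.80 = 8.819 s.
Horizontal distance: R = vₓ t = 42.79 × 8.819 = 377.3 m.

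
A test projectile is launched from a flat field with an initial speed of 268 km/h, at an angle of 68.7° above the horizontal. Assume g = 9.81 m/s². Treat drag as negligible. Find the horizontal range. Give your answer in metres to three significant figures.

382 m

Convert: 268 km/h = 268/3.6 = 74.44 m/s.
vₓ = 74.44 cos 68.7° = 27.04 m/s; v_y0 = 74.44 sin 68.7° = 69.36 m/s.
Time aloft: T = 2 v_y0 / g = 2 × 69.36 / 9.81 = 14.14 s.
Horizontal distance R = vₓ T = 27.04 × 14.14 = 382.4 m.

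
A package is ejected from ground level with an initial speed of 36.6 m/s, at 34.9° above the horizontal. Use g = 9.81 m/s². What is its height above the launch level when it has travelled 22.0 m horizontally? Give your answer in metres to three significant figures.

vₓ = 36.60 cos 34.9° = 30.02 m/s; v_y0 = 36.60 sin 34.9° = 20.94 m/s.
At x = 22.0 m, t = x/vₓ = 22.0/30.02 = 0.7329 s.
Height: y = v_y0 t − ½ g t² = 20.94 × 0.7329 − 4.905 × 0.7329² = 15.35 − 2.635 = 12.71 m.

12.7 m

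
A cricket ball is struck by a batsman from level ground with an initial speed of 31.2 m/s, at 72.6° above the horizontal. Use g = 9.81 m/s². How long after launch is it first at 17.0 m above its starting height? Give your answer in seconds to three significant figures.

Resolve: vₓ = 31.20 cos 72.6° = 9.330 m/s and v_y0 = 31.20 sin 72.6° = 29.77 m/s.
Height y(t) = 29.77 t − 4.905 t² = 17.0 gives 4.905 t² − 29.77 t + 17.0 = 0.
Quadratic formula: t = (29.77 ± √552.85) / 9.81 = (29.77 ± 23.51) / 9.81 → t = 0.6381 s or 5.432 s.
The first (ascending) time is 0.6381 s.

0.638 s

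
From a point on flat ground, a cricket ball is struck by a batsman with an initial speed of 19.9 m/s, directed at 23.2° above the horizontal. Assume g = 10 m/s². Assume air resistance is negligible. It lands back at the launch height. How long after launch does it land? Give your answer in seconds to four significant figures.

1.568 s

Components: vₓ = 19.90 cos 23.2° = 18.29 m/s, v_y0 = 19.90 sin 23.2° = 7.839 m/s.
Time of flight on level ground: T = 2 v_y0 / g = 2 × 7.839 / 10.0 = 1.568 s.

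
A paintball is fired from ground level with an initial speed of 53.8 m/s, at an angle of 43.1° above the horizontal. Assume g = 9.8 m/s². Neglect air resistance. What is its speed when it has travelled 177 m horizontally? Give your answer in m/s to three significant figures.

40.0 m/s

Resolve: vₓ = 53.80 cos 43.1° = 39.28 m/s and v_y0 = 53.80 sin 43.1° = 36.76 m/s.
x = vₓ t ⇒ t = 177/39.28 = 4.506 s.
Vertical velocity there: v_y = v_y0 − g t = 36.76 − 9.80 × 4.506 = −7.397 m/s.
Speed: √(vₓ² + v_y²) = √(39.28² + 7.397²) = 39.97 m/s.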